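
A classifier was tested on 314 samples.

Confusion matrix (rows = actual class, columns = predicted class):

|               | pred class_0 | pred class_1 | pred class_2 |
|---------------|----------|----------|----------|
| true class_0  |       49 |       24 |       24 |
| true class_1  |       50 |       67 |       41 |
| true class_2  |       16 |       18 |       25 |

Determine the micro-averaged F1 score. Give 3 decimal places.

Micro-averaging pools counts across classes: ΣTP=141, ΣFP=173, ΣFN=173.
Micro-F1 score = 2·TP/(2·TP+FP+FN) on pooled counts = 0.449 (equals overall accuracy in single-label multiclass).

0.449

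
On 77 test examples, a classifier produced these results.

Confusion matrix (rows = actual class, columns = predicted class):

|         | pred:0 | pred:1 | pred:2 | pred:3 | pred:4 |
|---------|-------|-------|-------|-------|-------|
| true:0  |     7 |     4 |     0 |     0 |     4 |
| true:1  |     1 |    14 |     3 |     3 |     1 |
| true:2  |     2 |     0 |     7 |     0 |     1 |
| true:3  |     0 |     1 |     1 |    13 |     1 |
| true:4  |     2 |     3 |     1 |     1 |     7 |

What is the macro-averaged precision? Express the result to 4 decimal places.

Per-class precision (TP/(TP+FP)):
  0: TP=7, FP=1+2+0+2=5 → 7/12 = 0.58333
  1: TP=14, FP=4+0+1+3=8 → 14/22 = 0.63636
  2: TP=7, FP=0+3+1+1=5 → 7/12 = 0.58333
  3: TP=13, FP=0+3+0+1=4 → 13/17 = 0.76471
  4: TP=7, FP=4+1+1+1=7 → 7/14 = 0.50000
Macro-precision = mean = (0.58333 + 0.63636 + 0.58333 + 0.76471 + 0.50000) / 5 = 0.6135

0.6135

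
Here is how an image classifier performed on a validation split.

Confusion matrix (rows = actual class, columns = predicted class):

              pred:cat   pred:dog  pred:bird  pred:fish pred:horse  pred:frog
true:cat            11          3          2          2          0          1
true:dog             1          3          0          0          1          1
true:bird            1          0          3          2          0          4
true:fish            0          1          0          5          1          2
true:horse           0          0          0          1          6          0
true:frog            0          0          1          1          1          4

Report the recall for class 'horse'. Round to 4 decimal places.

0.8571

Take TP from the diagonal, FP from the rest of the 'horse' prediction marginal, FN from the rest of the 'horse' actual marginal.
recall = TP/(TP+FN).
horse: TP=6, FN=0+0+0+1+0=1 → 6/7 = 0.85714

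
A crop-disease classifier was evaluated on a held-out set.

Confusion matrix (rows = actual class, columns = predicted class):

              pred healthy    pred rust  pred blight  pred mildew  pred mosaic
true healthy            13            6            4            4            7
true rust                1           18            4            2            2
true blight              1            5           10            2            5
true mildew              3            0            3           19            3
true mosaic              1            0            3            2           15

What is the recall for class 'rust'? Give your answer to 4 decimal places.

0.6667

recall = TP/(TP+FN).
rust: TP=18, FN=1+4+2+2=9 → 18/27 = 0.66667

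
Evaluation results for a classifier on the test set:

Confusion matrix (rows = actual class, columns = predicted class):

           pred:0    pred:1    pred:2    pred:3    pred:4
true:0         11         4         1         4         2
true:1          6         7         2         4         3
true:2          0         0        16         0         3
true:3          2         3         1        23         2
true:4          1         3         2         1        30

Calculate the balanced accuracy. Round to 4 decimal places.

Balanced accuracy = mean of per-class recall.
  0: recall = 11/22 = 0.50000
  1: recall = 7/22 = 0.31818
  2: recall = 16/19 = 0.84211
  3: recall = 23/31 = 0.74194
  4: recall = 30/37 = 0.81081
Mean = (0.50000 + 0.31818 + 0.84211 + 0.74194 + 0.81081) / 5 = 0.6426

0.6426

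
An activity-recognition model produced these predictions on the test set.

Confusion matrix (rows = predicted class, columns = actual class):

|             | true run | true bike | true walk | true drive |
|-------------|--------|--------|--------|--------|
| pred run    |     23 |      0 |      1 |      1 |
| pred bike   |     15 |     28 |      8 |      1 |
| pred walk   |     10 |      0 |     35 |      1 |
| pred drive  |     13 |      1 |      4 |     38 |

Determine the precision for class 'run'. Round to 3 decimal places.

0.920

Treat 'run' as positive and all other classes as negative.
precision = TP/(TP+FP).
run: TP=23, FP=0+1+1=2 → 23/25 = 0.9200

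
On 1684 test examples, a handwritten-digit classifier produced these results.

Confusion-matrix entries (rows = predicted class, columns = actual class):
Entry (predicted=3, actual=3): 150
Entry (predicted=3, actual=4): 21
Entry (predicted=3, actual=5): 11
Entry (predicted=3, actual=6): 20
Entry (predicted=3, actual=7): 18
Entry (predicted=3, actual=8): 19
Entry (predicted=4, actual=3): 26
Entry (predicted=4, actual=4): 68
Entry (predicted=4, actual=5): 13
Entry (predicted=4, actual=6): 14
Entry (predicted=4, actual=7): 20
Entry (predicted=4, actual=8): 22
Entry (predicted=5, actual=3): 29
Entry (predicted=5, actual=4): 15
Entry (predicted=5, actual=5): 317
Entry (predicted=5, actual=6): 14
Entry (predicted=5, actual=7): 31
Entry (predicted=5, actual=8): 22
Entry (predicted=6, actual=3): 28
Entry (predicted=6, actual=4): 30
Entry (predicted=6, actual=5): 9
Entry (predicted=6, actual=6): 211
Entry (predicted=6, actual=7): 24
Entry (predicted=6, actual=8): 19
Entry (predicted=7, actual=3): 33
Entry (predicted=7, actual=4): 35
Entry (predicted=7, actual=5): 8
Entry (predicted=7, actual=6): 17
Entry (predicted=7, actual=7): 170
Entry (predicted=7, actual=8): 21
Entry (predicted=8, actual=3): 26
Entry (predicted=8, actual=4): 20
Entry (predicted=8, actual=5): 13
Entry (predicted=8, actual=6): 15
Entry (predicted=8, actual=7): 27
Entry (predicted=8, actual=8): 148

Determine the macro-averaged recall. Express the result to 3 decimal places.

0.605

Per-class recall (TP/(TP+FN)):
  3: TP=150, FN=26+29+28+33+26=142 → 150/292 = 0.5137
  4: TP=68, FN=21+15+30+35+20=121 → 68/189 = 0.3598
  5: TP=317, FN=11+13+9+8+13=54 → 317/371 = 0.8544
  6: TP=211, FN=20+14+14+17+15=80 → 211/291 = 0.7251
  7: TP=170, FN=18+20+31+24+27=120 → 170/290 = 0.5862
  8: TP=148, FN=19+22+22+19+21=103 → 148/251 = 0.5896
Macro-recall = mean = (0.5137 + 0.3598 + 0.8544 + 0.7251 + 0.5862 + 0.5896) / 6 = 0.605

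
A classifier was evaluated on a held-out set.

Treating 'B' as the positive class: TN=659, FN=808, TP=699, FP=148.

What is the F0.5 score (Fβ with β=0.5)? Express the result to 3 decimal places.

0.714

Fβ = (1+β²)·TP / ((1+β²)·TP + β²·FN + FP), with β²=1/4
= 1.25·699 / (1.25·699 + 0.25·808 + 148) = 0.714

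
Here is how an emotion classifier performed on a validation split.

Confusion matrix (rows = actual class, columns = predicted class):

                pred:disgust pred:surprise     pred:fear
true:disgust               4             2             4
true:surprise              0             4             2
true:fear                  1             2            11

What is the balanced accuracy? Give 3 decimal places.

0.617

Balanced accuracy = mean of per-class recall.
  disgust: recall = 4/10 = 0.4000
  surprise: recall = 4/6 = 0.6667
  fear: recall = 11/14 = 0.7857
Mean = (0.4000 + 0.6667 + 0.7857) / 3 = 0.617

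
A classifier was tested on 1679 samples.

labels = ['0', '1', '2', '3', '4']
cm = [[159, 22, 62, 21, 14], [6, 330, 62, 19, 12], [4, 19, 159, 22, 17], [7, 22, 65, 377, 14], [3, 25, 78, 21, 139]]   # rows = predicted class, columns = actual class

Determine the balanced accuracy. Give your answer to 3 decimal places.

Balanced accuracy = mean of per-class recall.
  0: recall = 159/179 = 0.8883
  1: recall = 330/418 = 0.7895
  2: recall = 159/426 = 0.3732
  3: recall = 377/460 = 0.8196
  4: recall = 139/196 = 0.7092
Mean = (0.8883 + 0.7895 + 0.3732 + 0.8196 + 0.7092) / 5 = 0.716

0.716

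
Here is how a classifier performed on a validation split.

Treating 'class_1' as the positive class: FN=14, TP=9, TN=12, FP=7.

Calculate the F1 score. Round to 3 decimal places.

0.462

Precision = TP/(TP+FP) = 9/16 = 0.5625
Recall = TP/(TP+FN) = 9/23 = 0.3913
F1 = 2·TP/(2·TP+FP+FN) = 18/39 = 0.462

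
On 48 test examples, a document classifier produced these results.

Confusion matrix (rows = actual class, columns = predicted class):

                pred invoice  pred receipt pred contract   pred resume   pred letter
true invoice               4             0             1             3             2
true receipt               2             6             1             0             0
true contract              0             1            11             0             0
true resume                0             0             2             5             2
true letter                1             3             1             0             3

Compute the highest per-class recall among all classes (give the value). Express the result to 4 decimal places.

Per-class recall (TP/(TP+FN)):
  invoice: TP=4, FN=0+1+3+2=6 → 4/10 = 0.40000
  receipt: TP=6, FN=2+1+0+0=3 → 6/9 = 0.66667
  contract: TP=11, FN=0+1+0+0=1 → 11/12 = 0.91667
  resume: TP=5, FN=0+0+2+2=4 → 5/9 = 0.55556
  letter: TP=3, FN=1+3+1+0=5 → 3/8 = 0.37500
Highest is class 'contract' with recall = 0.9167.

0.9167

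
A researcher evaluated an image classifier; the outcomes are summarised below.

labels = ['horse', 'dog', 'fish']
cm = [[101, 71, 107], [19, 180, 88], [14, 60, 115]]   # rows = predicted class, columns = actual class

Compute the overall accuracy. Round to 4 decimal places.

0.5245

Accuracy = trace / total = (101+180+115=396) / 755 = 396/755 = 0.5245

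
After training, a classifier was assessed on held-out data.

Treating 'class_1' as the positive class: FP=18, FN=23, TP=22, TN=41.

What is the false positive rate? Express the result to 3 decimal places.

0.305

FPR = FP/(FP+TN) = 18/(18+41) = 0.305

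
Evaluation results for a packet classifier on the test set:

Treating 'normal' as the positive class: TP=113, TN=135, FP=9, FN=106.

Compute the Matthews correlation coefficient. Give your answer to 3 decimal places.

0.470

MCC = (TP·TN − FP·FN) / √((TP+FP)(TP+FN)(TN+FP)(TN+FN))
Numerator = 113·135 − 9·106 = 14301
Denominator = √(122·219·144·241) = √927221472 = 30450.3115
MCC = 14301 / 30450.3115 = 0.470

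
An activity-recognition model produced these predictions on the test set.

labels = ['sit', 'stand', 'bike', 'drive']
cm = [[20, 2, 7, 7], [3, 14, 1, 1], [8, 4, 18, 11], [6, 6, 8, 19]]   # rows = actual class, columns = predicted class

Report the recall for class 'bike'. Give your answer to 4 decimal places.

recall = TP/(TP+FN).
bike: TP=18, FN=8+4+11=23 → 18/41 = 0.43902

0.4390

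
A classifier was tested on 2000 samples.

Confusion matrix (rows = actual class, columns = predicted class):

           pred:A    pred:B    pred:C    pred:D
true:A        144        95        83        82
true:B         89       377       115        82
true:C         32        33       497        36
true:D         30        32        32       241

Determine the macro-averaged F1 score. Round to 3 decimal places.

Per-class F1 score (2·TP/(2·TP+FP+FN)):
  A: TP=144, FP=89+32+30=151, FN=95+83+82=260 → 288/699 = 0.4120
  B: TP=377, FP=95+33+32=160, FN=89+115+82=286 → 754/1200 = 0.6283
  C: TP=497, FP=83+115+32=230, FN=32+33+36=101 → 994/1325 = 0.7502
  D: TP=241, FP=82+82+36=200, FN=30+32+32=94 → 482/776 = 0.6211
Macro-F1 score = mean = (0.4120 + 0.6283 + 0.7502 + 0.6211) / 4 = 0.603

0.603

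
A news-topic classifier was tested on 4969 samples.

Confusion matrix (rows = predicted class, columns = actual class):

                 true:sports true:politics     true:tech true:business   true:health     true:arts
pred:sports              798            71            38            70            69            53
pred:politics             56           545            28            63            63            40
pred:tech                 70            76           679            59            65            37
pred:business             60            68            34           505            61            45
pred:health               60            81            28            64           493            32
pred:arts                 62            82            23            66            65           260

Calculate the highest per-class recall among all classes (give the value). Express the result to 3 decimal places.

0.818

Per-class recall (TP/(TP+FN)):
  sports: TP=798, FN=56+70+60+60+62=308 → 798/1106 = 0.7215
  politics: TP=545, FN=71+76+68+81+82=378 → 545/923 = 0.5905
  tech: TP=679, FN=38+28+34+28+23=151 → 679/830 = 0.8181
  business: TP=505, FN=70+63+59+64+66=322 → 505/827 = 0.6106
  health: TP=493, FN=69+63+65+61+65=323 → 493/816 = 0.6042
  arts: TP=260, FN=53+40+37+45+32=207 → 260/467 = 0.5567
Highest is class 'tech' with recall = 0.818.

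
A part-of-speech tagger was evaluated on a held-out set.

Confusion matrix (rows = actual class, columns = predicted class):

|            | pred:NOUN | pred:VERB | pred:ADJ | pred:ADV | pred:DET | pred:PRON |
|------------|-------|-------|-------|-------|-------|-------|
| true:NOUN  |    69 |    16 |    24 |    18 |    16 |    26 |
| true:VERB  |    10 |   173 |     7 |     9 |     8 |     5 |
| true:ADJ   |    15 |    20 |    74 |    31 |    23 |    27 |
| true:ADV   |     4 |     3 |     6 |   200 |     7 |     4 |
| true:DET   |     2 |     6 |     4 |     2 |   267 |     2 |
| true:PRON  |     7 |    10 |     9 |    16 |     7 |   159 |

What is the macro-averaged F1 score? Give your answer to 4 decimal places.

0.6949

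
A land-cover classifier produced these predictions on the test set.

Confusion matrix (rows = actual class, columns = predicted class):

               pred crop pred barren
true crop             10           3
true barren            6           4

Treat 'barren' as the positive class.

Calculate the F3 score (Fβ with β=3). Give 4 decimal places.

0.4124

Fβ = (1+β²)·TP / ((1+β²)·TP + β²·FN + FP), with β²=9
= 10·4 / (10·4 + 9·6 + 3) = 0.4124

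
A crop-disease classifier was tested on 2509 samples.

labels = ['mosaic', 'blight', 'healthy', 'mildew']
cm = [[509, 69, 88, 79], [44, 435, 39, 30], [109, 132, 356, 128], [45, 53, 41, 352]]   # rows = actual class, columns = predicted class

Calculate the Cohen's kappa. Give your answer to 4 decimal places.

0.5446

Observed agreement pₒ = trace/N = 1652/2509 = 0.65843
Expected agreement pₑ = Σ (rowᵢ·colᵢ)/N² = (745·707 + 548·689 + 725·524 + 491·589)/2509² = 0.24994
κ = (pₒ − pₑ)/(1 − pₑ) = (0.65843 − 0.24994)/(1 − 0.24994) = 0.5446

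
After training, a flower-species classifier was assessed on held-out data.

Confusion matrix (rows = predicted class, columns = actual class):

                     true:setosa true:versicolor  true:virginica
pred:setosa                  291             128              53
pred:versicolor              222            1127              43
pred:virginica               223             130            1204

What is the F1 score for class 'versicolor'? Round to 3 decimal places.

0.812

F1 score = 2·TP/(2·TP+FP+FN).
versicolor: TP=1127, FP=222+43=265, FN=128+130=258 → 2254/2777 = 0.8117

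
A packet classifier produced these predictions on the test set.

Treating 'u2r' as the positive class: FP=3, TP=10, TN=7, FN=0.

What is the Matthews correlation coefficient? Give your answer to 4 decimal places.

MCC = (TP·TN − FP·FN) / √((TP+FP)(TP+FN)(TN+FP)(TN+FN))
Numerator = 10·7 − 3·0 = 70
Denominator = √(13·10·10·7) = √9100 = 95.3939
MCC = 70 / 95.3939 = 0.7338

0.7338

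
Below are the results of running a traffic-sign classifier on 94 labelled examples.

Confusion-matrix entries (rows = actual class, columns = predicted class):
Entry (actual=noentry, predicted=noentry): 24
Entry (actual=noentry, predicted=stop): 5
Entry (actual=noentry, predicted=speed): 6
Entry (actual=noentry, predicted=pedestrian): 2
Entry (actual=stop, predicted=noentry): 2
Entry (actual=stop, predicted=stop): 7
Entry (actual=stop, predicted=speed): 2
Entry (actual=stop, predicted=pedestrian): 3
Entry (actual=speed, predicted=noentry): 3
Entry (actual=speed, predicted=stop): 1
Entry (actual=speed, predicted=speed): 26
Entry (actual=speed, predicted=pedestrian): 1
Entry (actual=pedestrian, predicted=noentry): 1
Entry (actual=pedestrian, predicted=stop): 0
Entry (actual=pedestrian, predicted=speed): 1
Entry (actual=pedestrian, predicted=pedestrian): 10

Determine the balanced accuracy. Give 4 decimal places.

0.7052

Balanced accuracy = mean of per-class recall.
  noentry: recall = 24/37 = 0.64865
  stop: recall = 7/14 = 0.50000
  speed: recall = 26/31 = 0.83871
  pedestrian: recall = 10/12 = 0.83333
Mean = (0.64865 + 0.50000 + 0.83871 + 0.83333) / 4 = 0.7052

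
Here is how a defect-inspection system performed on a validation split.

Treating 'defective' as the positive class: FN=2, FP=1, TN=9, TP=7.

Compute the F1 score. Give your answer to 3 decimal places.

Precision = TP/(TP+FP) = 7/8 = 0.8750
Recall = TP/(TP+FN) = 7/9 = 0.7778
F1 = 2·TP/(2·TP+FP+FN) = 14/17 = 0.824

0.824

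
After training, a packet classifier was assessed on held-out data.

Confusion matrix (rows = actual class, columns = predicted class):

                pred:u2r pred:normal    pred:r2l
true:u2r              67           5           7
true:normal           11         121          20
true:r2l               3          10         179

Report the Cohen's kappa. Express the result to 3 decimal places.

0.789

Observed agreement pₒ = trace/N = 367/423 = 0.8676
Expected agreement pₑ = Σ (rowᵢ·colᵢ)/N² = (79·81 + 152·136 + 192·206)/423² = 0.3723
κ = (pₒ − pₑ)/(1 − pₑ) = (0.8676 − 0.3723)/(1 − 0.3723) = 0.789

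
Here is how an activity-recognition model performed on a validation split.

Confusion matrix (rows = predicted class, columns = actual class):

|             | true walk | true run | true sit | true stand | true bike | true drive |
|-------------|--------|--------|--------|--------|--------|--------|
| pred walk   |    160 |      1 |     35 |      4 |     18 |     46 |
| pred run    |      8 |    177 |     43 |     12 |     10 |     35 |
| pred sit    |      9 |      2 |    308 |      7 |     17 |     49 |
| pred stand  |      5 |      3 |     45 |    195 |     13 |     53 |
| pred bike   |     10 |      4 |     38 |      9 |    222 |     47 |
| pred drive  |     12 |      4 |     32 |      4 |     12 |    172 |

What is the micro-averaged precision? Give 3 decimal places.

0.678

Micro-averaging pools counts across classes: ΣTP=1234, ΣFP=587, ΣFN=587.
Micro-precision = TP/(TP+FP) on pooled counts = 0.678 (equals overall accuracy in single-label multiclass).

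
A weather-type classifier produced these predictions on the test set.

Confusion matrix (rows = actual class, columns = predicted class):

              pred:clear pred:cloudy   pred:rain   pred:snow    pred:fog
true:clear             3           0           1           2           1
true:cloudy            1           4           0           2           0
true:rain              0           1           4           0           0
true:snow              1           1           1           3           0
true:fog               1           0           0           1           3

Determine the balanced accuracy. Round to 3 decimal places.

0.580

Balanced accuracy = mean of per-class recall.
  clear: recall = 3/7 = 0.4286
  cloudy: recall = 4/7 = 0.5714
  rain: recall = 4/5 = 0.8000
  snow: recall = 3/6 = 0.5000
  fog: recall = 3/5 = 0.6000
Mean = (0.4286 + 0.5714 + 0.8000 + 0.5000 + 0.6000) / 5 = 0.580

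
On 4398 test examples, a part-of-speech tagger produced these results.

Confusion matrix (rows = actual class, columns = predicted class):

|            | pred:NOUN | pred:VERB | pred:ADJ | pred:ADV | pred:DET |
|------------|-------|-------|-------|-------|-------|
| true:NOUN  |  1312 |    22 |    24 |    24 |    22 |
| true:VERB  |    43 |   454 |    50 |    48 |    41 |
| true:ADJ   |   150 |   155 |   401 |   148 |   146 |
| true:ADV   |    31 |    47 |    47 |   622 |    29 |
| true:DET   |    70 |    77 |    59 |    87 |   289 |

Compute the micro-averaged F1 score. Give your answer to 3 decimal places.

Micro-averaging pools counts across classes: ΣTP=3078, ΣFP=1320, ΣFN=1320.
Micro-F1 score = 2·TP/(2·TP+FP+FN) on pooled counts = 0.700 (equals overall accuracy in single-label multiclass).

0.700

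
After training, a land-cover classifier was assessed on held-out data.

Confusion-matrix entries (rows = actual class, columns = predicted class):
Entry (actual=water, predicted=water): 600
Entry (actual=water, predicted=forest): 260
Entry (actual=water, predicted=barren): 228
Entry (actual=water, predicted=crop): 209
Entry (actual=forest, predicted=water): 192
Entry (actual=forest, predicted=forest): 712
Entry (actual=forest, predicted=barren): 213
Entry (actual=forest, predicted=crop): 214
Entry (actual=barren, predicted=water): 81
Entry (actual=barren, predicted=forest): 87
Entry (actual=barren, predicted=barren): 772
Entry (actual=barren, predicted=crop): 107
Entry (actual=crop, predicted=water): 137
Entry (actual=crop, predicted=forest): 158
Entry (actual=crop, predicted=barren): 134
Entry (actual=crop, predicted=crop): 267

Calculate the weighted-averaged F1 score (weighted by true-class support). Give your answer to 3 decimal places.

0.536

Per-class F1 score (2·TP/(2·TP+FP+FN)):
  water: TP=600, FP=192+81+137=410, FN=260+228+209=697 → 1200/2307 = 0.5202
  forest: TP=712, FP=260+87+158=505, FN=192+213+214=619 → 1424/2548 = 0.5589
  barren: TP=772, FP=228+213+134=575, FN=81+87+107=275 → 1544/2394 = 0.6449
  crop: TP=267, FP=209+214+107=530, FN=137+158+134=429 → 534/1493 = 0.3577
Weighted-F1 score = Σ (supportᵢ/N)·F1 scoreᵢ with N=4371: (1297/4371)·0.5202 + (1331/4371)·0.5589 + (1047/4371)·0.6449 + (696/4371)·0.3577 = 0.536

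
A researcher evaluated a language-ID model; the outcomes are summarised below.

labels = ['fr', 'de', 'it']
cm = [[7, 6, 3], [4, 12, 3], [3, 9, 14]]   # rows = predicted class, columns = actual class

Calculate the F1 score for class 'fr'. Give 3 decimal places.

0.467

Treat 'fr' as positive and all other classes as negative.
F1 score = 2·TP/(2·TP+FP+FN).
fr: TP=7, FP=6+3=9, FN=4+3=7 → 14/30 = 0.4667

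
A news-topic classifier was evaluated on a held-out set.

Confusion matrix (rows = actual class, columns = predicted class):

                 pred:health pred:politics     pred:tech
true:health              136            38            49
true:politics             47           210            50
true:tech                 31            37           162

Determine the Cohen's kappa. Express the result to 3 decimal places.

Observed agreement pₒ = trace/N = 508/760 = 0.6684
Expected agreement pₑ = Σ (rowᵢ·colᵢ)/N² = (223·214 + 307·285 + 230·261)/760² = 0.3380
κ = (pₒ − pₑ)/(1 − pₑ) = (0.6684 − 0.3380)/(1 − 0.3380) = 0.499

0.499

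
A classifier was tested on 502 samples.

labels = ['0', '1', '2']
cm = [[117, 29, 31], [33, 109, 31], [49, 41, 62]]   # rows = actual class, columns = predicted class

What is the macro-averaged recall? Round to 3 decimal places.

Per-class recall (TP/(TP+FN)):
  0: TP=117, FN=29+31=60 → 117/177 = 0.6610
  1: TP=109, FN=33+31=64 → 109/173 = 0.6301
  2: TP=62, FN=49+41=90 → 62/152 = 0.4079
Macro-recall = mean = (0.6610 + 0.6301 + 0.4079) / 3 = 0.566

0.566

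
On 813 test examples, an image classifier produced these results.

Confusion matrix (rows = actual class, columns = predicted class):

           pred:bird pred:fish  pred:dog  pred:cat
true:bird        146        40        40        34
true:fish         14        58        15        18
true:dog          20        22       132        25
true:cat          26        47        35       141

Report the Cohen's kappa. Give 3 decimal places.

0.444

Observed agreement pₒ = trace/N = 477/813 = 0.5867
Expected agreement pₑ = Σ (rowᵢ·colᵢ)/N² = (260·206 + 105·167 + 199·222 + 249·218)/813² = 0.2565
κ = (pₒ − pₑ)/(1 − pₑ) = (0.5867 − 0.2565)/(1 − 0.2565) = 0.444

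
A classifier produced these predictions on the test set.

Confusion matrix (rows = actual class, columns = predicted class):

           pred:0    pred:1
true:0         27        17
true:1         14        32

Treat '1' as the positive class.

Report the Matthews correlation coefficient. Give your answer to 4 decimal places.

0.3104

MCC = (TP·TN − FP·FN) / √((TP+FP)(TP+FN)(TN+FP)(TN+FN))
Numerator = 32·27 − 17·14 = 626
Denominator = √(49·46·44·41) = √4066216 = 2016.4861
MCC = 626 / 2016.4861 = 0.3104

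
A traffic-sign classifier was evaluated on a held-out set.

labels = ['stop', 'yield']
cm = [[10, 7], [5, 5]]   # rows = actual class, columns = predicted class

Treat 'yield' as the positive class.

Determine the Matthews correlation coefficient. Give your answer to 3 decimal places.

MCC = (TP·TN − FP·FN) / √((TP+FP)(TP+FN)(TN+FP)(TN+FN))
Numerator = 5·10 − 7·5 = 15
Denominator = √(12·10·17·15) = √30600 = 174.9286
MCC = 15 / 174.9286 = 0.086

0.086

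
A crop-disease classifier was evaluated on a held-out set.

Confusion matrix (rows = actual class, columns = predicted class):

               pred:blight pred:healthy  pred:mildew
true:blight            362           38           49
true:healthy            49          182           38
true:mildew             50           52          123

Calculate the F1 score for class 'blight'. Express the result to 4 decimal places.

Take TP from the diagonal, FP from the rest of the 'blight' prediction marginal, FN from the rest of the 'blight' actual marginal.
F1 score = 2·TP/(2·TP+FP+FN).
blight: TP=362, FP=49+50=99, FN=38+49=87 → 724/910 = 0.79560

0.7956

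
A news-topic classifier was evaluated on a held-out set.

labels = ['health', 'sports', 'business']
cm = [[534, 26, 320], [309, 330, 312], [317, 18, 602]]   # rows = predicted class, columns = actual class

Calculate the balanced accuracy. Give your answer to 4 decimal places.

0.6102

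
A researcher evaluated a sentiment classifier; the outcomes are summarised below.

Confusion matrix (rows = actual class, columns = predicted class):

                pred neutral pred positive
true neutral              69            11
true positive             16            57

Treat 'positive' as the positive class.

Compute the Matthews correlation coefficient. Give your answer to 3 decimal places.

MCC = (TP·TN − FP·FN) / √((TP+FP)(TP+FN)(TN+FP)(TN+FN))
Numerator = 57·69 − 11·16 = 3757
Denominator = √(68·73·80·85) = √33755200 = 5809.9225
MCC = 3757 / 5809.9225 = 0.647

0.647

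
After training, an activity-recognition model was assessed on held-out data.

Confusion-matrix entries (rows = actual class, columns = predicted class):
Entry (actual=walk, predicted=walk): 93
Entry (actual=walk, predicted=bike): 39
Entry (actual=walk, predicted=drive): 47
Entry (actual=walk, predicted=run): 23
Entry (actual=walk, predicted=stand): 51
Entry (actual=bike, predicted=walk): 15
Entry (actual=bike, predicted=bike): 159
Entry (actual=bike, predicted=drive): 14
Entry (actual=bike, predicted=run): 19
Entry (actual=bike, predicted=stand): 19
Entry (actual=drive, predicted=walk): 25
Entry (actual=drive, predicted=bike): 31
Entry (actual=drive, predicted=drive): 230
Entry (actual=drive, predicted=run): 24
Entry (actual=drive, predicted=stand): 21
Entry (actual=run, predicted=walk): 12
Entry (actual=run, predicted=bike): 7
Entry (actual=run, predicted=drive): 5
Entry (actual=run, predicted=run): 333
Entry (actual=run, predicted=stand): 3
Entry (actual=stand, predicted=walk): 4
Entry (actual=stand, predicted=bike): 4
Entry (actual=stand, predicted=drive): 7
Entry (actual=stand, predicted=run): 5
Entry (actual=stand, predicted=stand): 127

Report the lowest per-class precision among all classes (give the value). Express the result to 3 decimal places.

0.575

Per-class precision (TP/(TP+FP)):
  walk: TP=93, FP=15+25+12+4=56 → 93/149 = 0.6242
  bike: TP=159, FP=39+31+7+4=81 → 159/240 = 0.6625
  drive: TP=230, FP=47+14+5+7=73 → 230/303 = 0.7591
  run: TP=333, FP=23+19+24+5=71 → 333/404 = 0.8243
  stand: TP=127, FP=51+19+21+3=94 → 127/221 = 0.5747
Lowest is class 'stand' with precision = 0.575.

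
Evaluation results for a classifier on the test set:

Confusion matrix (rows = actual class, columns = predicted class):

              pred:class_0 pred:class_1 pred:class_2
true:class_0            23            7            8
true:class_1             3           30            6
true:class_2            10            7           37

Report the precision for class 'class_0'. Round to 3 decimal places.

precision = TP/(TP+FP).
class_0: TP=23, FP=3+10=13 → 23/36 = 0.6389

0.639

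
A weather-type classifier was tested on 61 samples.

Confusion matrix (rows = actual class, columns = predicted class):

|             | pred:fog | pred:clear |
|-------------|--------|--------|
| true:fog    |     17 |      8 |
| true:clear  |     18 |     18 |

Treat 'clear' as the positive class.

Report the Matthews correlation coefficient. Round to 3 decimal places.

MCC = (TP·TN − FP·FN) / √((TP+FP)(TP+FN)(TN+FP)(TN+FN))
Numerator = 18·17 − 8·18 = 162
Denominator = √(26·36·25·35) = √819000 = 904.9862
MCC = 162 / 904.9862 = 0.179

0.179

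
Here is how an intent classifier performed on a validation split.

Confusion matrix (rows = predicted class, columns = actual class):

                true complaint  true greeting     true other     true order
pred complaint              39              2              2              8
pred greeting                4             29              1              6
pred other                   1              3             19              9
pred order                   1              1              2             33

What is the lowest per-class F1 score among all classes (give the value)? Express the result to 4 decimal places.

0.6786

Per-class F1 score (2·TP/(2·TP+FP+FN)):
  complaint: TP=39, FP=2+2+8=12, FN=4+1+1=6 → 78/96 = 0.81250
  greeting: TP=29, FP=4+1+6=11, FN=2+3+1=6 → 58/75 = 0.77333
  other: TP=19, FP=1+3+9=13, FN=2+1+2=5 → 38/56 = 0.67857
  order: TP=33, FP=1+1+2=4, FN=8+6+9=23 → 66/93 = 0.70968
Lowest is class 'other' with F1 score = 0.6786.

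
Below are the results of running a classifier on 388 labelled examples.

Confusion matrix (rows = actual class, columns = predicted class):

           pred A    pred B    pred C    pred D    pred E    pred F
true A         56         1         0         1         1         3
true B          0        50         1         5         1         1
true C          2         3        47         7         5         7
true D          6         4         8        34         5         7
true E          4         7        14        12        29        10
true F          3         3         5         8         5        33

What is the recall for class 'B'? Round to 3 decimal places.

Take TP from the diagonal, FP from the rest of the 'B' prediction marginal, FN from the rest of the 'B' actual marginal.
recall = TP/(TP+FN).
B: TP=50, FN=0+1+5+1+1=8 → 50/58 = 0.8621

0.862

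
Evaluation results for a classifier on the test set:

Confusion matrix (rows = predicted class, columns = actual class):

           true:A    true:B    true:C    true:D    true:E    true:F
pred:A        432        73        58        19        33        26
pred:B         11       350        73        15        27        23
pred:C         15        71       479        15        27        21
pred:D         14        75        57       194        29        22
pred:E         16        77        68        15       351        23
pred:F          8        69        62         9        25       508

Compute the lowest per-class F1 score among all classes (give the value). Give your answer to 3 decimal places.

0.577

Per-class F1 score (2·TP/(2·TP+FP+FN)):
  A: TP=432, FP=73+58+19+33+26=209, FN=11+15+14+16+8=64 → 864/1137 = 0.7599
  B: TP=350, FP=11+73+15+27+23=149, FN=73+71+75+77+69=365 → 700/1214 = 0.5766
  C: TP=479, FP=15+71+15+27+21=149, FN=58+73+57+68+62=318 → 958/1425 = 0.6723
  D: TP=194, FP=14+75+57+29+22=197, FN=19+15+15+15+9=73 → 388/658 = 0.5897
  E: TP=351, FP=16+77+68+15+23=199, FN=33+27+27+29+25=141 → 702/1042 = 0.6737
  F: TP=508, FP=8+69+62+9+25=173, FN=26+23+21+22+23=115 → 1016/1304 = 0.7791
Lowest is class 'B' with F1 score = 0.577.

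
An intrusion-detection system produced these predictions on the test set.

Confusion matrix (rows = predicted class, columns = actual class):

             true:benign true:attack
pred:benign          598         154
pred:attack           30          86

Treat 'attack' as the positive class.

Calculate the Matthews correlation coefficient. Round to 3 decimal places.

MCC = (TP·TN − FP·FN) / √((TP+FP)(TP+FN)(TN+FP)(TN+FN))
Numerator = 86·598 − 30·154 = 46808
Denominator = √(116·240·628·752) = √13147607040 = 114663.0151
MCC = 46808 / 114663.0151 = 0.408

0.408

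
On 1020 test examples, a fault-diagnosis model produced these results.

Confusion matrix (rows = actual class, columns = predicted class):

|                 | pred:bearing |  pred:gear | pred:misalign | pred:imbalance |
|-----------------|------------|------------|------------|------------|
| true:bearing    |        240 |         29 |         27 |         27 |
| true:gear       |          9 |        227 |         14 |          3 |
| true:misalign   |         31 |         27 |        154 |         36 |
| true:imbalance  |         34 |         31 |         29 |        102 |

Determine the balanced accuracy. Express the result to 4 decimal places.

0.6954

Balanced accuracy = mean of per-class recall.
  bearing: recall = 240/323 = 0.74303
  gear: recall = 227/253 = 0.89723
  misalign: recall = 154/248 = 0.62097
  imbalance: recall = 102/196 = 0.52041
Mean = (0.74303 + 0.89723 + 0.62097 + 0.52041) / 4 = 0.6954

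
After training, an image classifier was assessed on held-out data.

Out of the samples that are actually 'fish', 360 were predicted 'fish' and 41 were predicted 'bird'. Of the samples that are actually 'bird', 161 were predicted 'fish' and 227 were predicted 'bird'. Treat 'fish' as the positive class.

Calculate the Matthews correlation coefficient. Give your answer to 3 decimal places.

0.510

MCC = (TP·TN − FP·FN) / √((TP+FP)(TP+FN)(TN+FP)(TN+FN))
Numerator = 360·227 − 161·41 = 75119
Denominator = √(521·401·388·268) = √21724441264 = 147392.1343
MCC = 75119 / 147392.1343 = 0.510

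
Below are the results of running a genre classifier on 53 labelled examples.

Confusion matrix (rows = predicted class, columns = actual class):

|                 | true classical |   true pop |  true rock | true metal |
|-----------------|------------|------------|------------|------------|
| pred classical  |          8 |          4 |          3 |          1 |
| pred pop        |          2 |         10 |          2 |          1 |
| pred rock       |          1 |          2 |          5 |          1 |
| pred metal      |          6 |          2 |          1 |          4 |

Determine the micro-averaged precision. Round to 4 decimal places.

0.5094

Micro-averaging pools counts across classes: ΣTP=27, ΣFP=26, ΣFN=26.
Micro-precision = TP/(TP+FP) on pooled counts = 0.5094 (equals overall accuracy in single-label multiclass).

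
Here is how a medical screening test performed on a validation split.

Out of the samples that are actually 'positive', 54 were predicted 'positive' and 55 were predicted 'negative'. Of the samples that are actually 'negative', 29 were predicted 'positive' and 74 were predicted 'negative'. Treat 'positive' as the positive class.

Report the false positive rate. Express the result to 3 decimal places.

0.282

FPR = FP/(FP+TN) = 29/(29+74) = 0.282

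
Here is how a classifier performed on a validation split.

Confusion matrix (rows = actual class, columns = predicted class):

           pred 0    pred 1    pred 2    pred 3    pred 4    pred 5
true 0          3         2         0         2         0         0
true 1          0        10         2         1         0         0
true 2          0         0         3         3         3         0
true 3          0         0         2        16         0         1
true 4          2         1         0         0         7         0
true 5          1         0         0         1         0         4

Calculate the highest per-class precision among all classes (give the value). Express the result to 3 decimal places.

0.800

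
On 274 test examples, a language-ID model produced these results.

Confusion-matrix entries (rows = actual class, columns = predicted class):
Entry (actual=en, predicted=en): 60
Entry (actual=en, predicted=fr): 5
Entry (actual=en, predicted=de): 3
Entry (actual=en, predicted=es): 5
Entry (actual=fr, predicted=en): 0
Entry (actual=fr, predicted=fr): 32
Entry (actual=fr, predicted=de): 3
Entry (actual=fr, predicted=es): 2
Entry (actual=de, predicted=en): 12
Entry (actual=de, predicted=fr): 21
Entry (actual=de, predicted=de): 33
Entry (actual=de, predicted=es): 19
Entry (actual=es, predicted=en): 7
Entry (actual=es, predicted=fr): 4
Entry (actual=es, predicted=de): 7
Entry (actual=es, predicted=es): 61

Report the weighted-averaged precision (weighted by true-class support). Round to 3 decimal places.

Per-class precision (TP/(TP+FP)):
  en: TP=60, FP=0+12+7=19 → 60/79 = 0.7595
  fr: TP=32, FP=5+21+4=30 → 32/62 = 0.5161
  de: TP=33, FP=3+3+7=13 → 33/46 = 0.7174
  es: TP=61, FP=5+2+19=26 → 61/87 = 0.7011
Weighted-precision = Σ (supportᵢ/N)·precisionᵢ with N=274: (73/274)·0.7595 + (37/274)·0.5161 + (85/274)·0.7174 + (79/274)·0.7011 = 0.697

0.697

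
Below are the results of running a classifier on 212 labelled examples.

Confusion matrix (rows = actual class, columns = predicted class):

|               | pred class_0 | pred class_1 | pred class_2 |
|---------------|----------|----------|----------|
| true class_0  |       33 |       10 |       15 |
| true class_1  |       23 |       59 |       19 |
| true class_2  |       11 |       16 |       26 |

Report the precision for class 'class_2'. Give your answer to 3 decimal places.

0.433

Treat 'class_2' as positive and all other classes as negative.
precision = TP/(TP+FP).
class_2: TP=26, FP=15+19=34 → 26/60 = 0.4333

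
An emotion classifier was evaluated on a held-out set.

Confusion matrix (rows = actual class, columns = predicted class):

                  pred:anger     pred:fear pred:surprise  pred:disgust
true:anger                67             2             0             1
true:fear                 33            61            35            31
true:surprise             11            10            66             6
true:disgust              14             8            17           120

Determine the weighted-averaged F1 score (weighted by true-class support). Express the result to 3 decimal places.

Per-class F1 score (2·TP/(2·TP+FP+FN)):
  anger: TP=67, FP=33+11+14=58, FN=2+0+1=3 → 134/195 = 0.6872
  fear: TP=61, FP=2+10+8=20, FN=33+35+31=99 → 122/241 = 0.5062
  surprise: TP=66, FP=0+35+17=52, FN=11+10+6=27 → 132/211 = 0.6256
  disgust: TP=120, FP=1+31+6=38, FN=14+8+17=39 → 240/317 = 0.7571
Weighted-F1 score = Σ (supportᵢ/N)·F1 scoreᵢ with N=482: (70/482)·0.6872 + (160/482)·0.5062 + (93/482)·0.6256 + (159/482)·0.7571 = 0.638

0.638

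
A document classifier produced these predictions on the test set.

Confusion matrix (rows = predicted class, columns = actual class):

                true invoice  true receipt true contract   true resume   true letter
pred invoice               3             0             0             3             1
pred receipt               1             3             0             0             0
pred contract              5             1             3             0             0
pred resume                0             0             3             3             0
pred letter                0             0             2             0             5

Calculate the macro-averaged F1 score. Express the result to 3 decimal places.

0.549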